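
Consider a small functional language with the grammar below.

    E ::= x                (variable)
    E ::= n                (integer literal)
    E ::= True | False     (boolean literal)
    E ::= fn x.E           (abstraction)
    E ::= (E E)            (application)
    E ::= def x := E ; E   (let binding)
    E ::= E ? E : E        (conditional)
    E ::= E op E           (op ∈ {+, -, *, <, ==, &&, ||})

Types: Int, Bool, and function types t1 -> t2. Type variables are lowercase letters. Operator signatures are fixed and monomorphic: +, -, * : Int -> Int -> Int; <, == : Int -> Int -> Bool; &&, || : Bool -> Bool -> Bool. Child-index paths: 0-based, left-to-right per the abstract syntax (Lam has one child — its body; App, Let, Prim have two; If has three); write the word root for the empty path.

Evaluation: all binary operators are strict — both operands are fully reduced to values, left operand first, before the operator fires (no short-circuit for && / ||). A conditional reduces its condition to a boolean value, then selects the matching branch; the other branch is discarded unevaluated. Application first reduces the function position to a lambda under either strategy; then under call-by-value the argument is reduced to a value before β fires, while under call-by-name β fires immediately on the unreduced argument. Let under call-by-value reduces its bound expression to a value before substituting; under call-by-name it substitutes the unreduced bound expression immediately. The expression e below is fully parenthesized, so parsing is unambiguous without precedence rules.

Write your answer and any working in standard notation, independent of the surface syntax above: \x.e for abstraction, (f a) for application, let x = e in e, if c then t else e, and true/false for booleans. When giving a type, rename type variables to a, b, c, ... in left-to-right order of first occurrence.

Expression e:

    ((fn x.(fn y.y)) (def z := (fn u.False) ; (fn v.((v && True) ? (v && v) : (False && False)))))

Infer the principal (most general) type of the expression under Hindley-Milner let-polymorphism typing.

Answer: a -> a

Derivation:
y : b
\y._ : b -> b
\x._ : a -> b -> b
\u._ : c -> Bool
let z : forall. c -> Bool
v : d
  unify d ~ Bool
  unify Bool ~ Bool
  unify Bool ~ Bool
v : Bool
  unify Bool ~ Bool
v : Bool
  unify Bool ~ Bool
  unify Bool ~ Bool
  unify Bool ~ Bool
  unify Bool ~ Bool
\v._ : Bool -> Bool
  unify a -> b -> b ~ (Bool -> Bool) -> e
  unify a ~ Bool -> Bool
  unify b -> b ~ e
_ _ : b -> b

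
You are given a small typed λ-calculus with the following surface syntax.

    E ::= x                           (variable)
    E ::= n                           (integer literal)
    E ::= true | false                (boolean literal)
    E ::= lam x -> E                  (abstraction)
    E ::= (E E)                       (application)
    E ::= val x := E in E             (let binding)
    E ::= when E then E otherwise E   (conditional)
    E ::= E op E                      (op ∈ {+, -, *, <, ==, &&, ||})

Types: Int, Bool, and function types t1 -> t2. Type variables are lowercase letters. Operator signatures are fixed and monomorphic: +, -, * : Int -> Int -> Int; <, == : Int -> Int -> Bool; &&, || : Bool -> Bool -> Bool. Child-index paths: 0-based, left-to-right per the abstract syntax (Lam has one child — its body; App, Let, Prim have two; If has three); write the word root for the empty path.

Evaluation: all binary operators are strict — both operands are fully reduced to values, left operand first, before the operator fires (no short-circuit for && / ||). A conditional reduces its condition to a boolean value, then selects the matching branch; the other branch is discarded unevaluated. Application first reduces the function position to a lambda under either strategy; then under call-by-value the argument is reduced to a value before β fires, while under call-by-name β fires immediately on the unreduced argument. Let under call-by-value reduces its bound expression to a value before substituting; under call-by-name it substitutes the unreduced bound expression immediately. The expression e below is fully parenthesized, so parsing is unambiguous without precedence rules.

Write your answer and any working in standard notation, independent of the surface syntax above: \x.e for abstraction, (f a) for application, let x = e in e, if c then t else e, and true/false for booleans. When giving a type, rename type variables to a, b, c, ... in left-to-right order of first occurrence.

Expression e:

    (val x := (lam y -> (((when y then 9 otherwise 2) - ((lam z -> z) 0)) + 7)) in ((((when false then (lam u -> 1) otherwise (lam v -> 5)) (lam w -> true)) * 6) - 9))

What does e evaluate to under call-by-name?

Answer: 21

Working:
step 0: (let x = (\y.(((if y then 9 else 2) - ((\z.z) 0)) + 7)) in ((((if false then (\u.1) else (\v.5)) (\w.true)) * 6) - 9))
step 1: [let@root] ((((if false then (\u.1) else (\v.5)) (\w.true)) * 6) - 9)
step 2: [if@0.0.0] ((((\v.5) (\w.true)) * 6) - 9)
step 3: [beta@0.0] ((5 * 6) - 9)
step 4: [delta@0] (30 - 9)
step 5: [delta@root] 21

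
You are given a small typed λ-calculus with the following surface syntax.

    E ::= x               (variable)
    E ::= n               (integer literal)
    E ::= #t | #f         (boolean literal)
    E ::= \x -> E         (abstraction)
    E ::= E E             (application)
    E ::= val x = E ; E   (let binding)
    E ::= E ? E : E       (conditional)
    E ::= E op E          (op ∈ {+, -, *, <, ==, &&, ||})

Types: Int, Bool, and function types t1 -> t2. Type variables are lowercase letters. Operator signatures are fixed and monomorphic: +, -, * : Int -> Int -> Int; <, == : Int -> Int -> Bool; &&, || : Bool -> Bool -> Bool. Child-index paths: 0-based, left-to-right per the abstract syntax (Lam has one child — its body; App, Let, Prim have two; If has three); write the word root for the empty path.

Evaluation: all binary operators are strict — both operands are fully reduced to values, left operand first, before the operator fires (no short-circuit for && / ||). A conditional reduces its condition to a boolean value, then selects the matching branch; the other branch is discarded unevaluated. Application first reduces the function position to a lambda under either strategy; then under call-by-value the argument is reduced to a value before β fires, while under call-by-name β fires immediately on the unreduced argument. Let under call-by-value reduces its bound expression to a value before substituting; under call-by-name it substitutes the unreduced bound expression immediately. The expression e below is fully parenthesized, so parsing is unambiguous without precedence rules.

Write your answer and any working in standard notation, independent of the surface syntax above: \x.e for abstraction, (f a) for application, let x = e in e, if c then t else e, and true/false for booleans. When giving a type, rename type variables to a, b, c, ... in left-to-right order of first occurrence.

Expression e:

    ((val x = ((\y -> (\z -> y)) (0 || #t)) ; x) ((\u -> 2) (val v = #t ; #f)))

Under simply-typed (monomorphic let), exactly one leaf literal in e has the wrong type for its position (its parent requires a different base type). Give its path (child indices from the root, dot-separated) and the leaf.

Derivation:
y : a
\z._ : b -> a
\y._ : a -> b -> a
  unify Int ~ Bool
  FAIL: mismatch Int ~ Bool

Answer: 0.0.1.0 : 0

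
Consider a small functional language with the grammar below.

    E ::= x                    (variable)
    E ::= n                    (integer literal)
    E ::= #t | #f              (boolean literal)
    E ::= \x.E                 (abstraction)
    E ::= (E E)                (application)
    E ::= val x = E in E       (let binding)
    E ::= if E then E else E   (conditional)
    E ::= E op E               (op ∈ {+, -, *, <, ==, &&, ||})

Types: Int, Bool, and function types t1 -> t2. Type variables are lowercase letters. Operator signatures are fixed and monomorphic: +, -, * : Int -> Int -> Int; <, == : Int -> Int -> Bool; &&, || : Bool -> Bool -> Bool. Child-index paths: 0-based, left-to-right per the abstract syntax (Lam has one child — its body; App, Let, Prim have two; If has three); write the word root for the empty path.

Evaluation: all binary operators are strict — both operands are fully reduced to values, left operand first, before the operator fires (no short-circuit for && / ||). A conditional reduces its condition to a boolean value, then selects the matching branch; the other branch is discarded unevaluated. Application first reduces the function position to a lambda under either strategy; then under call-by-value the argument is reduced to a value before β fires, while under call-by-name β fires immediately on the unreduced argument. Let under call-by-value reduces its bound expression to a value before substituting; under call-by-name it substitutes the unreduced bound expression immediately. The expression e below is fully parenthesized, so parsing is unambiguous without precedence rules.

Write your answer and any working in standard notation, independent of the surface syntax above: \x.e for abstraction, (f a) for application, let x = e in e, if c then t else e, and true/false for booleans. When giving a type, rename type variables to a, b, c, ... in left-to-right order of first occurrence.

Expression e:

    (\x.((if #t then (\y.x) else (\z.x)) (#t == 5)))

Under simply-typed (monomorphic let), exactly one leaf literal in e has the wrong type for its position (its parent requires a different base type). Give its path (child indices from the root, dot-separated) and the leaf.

Answer: 0.1.0 : true

Working:
  unify Bool ~ Bool
x : a
\y._ : b -> a
x : a
\z._ : c -> a
  unify b -> a ~ c -> a
  unify b ~ c
  unify a ~ a
  unify Bool ~ Int
  FAIL: mismatch Bool ~ Int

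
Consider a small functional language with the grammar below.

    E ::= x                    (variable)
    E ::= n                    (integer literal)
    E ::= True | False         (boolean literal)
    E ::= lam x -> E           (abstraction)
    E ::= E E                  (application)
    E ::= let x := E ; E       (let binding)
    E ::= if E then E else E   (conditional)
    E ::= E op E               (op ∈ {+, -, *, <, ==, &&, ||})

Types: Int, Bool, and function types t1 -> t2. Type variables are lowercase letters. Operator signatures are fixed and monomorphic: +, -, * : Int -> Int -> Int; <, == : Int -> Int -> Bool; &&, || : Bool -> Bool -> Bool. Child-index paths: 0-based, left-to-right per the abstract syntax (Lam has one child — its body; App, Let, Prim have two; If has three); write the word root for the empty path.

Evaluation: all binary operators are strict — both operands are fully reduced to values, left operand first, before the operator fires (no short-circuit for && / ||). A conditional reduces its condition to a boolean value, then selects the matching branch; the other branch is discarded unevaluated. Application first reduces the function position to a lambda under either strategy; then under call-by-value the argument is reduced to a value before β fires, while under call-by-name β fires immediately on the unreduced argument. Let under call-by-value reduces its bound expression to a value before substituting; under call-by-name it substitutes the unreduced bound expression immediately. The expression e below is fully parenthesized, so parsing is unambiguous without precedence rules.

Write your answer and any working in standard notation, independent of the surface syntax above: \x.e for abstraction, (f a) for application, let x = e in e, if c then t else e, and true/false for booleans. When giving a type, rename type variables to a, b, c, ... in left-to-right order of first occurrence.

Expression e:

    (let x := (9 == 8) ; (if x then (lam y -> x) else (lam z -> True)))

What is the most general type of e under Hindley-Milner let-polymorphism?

Answer: a -> Bool

Working:
  unify Int ~ Int
  unify Int ~ Int
let x : Bool
x : Bool
  unify Bool ~ Bool
x : Bool
\y._ : a -> Bool
\z._ : b -> Bool
  unify a -> Bool ~ b -> Bool
  unify a ~ b
  unify Bool ~ Bool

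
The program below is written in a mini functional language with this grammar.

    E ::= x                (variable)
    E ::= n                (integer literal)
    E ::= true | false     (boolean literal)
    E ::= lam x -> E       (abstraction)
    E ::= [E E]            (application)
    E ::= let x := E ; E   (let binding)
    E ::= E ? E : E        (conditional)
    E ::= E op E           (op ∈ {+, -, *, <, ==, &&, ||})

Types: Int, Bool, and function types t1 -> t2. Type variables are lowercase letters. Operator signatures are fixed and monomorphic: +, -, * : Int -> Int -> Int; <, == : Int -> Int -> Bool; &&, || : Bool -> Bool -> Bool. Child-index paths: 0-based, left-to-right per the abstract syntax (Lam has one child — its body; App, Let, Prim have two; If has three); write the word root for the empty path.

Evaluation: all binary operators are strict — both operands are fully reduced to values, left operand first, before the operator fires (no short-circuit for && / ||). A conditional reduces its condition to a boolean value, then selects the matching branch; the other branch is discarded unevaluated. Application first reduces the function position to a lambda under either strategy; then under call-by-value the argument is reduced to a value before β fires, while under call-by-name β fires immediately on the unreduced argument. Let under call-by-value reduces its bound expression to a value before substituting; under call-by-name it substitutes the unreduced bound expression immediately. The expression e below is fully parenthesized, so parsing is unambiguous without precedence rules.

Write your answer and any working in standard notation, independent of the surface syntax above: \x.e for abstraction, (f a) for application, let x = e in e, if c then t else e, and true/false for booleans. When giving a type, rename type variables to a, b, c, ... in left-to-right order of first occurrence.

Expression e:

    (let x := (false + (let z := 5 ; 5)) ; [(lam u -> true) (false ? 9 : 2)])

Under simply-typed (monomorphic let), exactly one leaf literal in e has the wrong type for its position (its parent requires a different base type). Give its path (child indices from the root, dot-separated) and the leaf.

Trace:
  unify Bool ~ Int
  FAIL: mismatch Bool ~ Int

Answer: 0.0 : false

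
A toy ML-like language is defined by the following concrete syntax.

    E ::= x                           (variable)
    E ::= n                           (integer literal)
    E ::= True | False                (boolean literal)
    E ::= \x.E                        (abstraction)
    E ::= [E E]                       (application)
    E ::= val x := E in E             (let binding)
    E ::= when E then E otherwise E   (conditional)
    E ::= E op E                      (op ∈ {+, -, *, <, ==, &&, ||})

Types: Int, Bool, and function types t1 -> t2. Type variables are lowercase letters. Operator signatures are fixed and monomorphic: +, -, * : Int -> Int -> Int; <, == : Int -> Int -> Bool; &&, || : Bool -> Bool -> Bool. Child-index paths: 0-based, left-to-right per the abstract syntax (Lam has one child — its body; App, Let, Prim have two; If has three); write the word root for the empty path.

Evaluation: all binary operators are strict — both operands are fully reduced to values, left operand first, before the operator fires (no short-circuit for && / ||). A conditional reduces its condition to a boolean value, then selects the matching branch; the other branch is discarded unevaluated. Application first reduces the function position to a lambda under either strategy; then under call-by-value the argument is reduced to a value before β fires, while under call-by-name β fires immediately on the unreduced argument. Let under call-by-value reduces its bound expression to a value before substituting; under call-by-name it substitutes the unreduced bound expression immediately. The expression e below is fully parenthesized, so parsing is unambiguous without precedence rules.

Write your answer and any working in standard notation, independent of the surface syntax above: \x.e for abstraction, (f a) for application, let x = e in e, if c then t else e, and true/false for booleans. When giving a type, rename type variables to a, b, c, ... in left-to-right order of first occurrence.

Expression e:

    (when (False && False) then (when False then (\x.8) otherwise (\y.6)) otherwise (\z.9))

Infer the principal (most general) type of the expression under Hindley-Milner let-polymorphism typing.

Trace:
  unify Bool ~ Bool
  unify Bool ~ Bool
  unify Bool ~ Bool
  unify Bool ~ Bool
\x._ : a -> Int
\y._ : b -> Int
  unify a -> Int ~ b -> Int
  unify a ~ b
  unify Int ~ Int
\z._ : c -> Int
  unify b -> Int ~ c -> Int
  unify b ~ c
  unify Int ~ Int

Answer: a -> Int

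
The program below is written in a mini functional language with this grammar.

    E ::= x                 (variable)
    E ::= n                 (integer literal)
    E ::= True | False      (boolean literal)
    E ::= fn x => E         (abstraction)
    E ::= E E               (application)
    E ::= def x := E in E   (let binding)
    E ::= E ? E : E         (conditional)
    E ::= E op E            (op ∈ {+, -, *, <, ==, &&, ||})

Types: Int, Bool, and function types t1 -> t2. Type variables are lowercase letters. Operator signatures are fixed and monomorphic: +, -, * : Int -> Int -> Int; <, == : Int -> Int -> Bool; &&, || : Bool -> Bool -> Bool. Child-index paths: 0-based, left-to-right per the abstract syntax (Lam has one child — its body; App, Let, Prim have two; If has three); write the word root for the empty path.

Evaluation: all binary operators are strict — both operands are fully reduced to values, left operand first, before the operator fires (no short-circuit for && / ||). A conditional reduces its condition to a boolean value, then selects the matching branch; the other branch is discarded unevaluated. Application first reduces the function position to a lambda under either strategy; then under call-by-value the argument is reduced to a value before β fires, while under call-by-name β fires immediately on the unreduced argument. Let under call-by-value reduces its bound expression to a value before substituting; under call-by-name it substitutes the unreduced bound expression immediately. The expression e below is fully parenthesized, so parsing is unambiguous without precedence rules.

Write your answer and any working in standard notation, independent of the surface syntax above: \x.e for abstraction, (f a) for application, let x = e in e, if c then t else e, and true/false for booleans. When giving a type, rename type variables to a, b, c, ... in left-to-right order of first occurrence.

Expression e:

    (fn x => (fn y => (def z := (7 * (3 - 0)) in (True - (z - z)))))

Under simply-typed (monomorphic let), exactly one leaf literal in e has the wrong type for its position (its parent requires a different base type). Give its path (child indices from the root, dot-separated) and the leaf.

Answer: 0.0.1.0 : true

Trace:
  unify Int ~ Int
  unify Int ~ Int
  unify Int ~ Int
  unify Int ~ Int
let z : Int
  unify Bool ~ Int
  FAIL: mismatch Bool ~ Int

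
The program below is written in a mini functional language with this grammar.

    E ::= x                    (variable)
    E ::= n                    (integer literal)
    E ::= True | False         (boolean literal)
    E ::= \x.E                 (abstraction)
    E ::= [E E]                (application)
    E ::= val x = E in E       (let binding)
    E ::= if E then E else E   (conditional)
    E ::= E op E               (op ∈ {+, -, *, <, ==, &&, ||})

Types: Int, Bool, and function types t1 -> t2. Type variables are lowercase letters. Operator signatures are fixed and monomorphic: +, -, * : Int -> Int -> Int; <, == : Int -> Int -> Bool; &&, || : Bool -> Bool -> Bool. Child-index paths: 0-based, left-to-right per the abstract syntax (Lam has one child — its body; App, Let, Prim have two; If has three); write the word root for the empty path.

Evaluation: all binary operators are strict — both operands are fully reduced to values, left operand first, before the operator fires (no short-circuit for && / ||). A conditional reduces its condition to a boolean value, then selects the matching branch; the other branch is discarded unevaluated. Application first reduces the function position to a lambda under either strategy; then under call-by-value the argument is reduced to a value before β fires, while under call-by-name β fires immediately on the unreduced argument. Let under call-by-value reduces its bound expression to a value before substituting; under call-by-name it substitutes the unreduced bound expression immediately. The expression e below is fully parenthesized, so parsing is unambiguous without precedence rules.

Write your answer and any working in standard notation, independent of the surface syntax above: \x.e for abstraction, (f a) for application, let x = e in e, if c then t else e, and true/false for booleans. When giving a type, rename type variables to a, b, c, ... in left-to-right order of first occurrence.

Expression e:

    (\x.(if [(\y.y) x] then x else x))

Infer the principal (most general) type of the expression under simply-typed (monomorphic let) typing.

Derivation:
y : b
\y._ : b -> b
x : a
  unify b -> b ~ a -> c
  unify b ~ a
  unify a ~ c
_ _ : c
  unify c ~ Bool
x : Bool
x : Bool
  unify Bool ~ Bool
\x._ : Bool -> Bool

Answer: Bool -> Bool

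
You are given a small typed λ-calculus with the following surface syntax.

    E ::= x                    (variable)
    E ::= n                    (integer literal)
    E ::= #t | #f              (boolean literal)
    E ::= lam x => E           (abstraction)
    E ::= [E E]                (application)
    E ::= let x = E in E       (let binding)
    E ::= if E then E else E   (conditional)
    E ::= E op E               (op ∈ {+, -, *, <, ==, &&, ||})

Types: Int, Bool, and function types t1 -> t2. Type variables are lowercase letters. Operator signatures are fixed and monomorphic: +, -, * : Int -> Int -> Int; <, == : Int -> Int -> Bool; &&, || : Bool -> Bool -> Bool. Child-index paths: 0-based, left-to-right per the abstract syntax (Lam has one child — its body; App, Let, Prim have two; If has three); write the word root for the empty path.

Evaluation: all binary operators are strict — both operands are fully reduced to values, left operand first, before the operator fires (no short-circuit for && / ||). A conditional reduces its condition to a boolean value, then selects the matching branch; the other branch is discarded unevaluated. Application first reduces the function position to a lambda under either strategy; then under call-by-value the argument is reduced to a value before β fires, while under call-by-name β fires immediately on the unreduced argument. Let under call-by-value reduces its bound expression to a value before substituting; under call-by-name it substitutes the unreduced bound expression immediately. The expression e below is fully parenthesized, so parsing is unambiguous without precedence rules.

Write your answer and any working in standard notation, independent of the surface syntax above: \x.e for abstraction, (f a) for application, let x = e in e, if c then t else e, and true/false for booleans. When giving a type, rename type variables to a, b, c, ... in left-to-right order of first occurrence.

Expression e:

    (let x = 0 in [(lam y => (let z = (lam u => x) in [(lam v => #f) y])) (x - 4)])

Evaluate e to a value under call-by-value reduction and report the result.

Answer: false

Trace:
step 0: (let x = 0 in ((\y.(let z = (\u.x) in ((\v.false) y))) (x - 4)))
step 1: [let@root] ((\y.(let z = (\u.0) in ((\v.false) y))) (0 - 4))
step 2: [delta@1] ((\y.(let z = (\u.0) in ((\v.false) y))) -4)
step 3: [beta@root] (let z = (\u.0) in ((\v.false) -4))
step 4: [let@root] ((\v.false) -4)
step 5: [beta@root] false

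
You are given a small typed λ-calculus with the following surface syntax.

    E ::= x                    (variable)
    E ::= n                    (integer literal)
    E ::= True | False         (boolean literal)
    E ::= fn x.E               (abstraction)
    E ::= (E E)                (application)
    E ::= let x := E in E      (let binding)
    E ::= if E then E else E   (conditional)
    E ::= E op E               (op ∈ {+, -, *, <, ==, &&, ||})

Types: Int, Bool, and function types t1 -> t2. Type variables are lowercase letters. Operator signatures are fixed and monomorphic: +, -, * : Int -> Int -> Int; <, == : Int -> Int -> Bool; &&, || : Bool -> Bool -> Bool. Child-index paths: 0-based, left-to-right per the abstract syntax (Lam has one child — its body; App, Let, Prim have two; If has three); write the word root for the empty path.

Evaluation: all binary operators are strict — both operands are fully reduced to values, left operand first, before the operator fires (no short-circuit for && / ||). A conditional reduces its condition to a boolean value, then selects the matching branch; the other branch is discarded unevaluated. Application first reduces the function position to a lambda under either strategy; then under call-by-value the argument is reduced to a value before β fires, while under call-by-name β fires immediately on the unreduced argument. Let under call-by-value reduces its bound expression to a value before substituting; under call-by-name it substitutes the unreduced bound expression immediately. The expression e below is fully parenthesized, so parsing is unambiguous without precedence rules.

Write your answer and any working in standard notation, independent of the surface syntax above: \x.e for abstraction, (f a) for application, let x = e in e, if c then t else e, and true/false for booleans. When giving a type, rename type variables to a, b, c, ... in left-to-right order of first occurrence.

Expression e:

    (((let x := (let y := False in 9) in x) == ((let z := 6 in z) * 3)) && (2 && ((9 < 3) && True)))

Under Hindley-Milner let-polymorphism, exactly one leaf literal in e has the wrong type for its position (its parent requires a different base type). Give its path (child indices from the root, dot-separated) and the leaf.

Answer: 1.0 : 2

Trace:
let y : Bool
let x : Int
x : Int
  unify Int ~ Int
let z : Int
z : Int
  unify Int ~ Int
  unify Int ~ Int
  unify Int ~ Int
  unify Bool ~ Bool
  unify Int ~ Bool
  FAIL: mismatch Int ~ Bool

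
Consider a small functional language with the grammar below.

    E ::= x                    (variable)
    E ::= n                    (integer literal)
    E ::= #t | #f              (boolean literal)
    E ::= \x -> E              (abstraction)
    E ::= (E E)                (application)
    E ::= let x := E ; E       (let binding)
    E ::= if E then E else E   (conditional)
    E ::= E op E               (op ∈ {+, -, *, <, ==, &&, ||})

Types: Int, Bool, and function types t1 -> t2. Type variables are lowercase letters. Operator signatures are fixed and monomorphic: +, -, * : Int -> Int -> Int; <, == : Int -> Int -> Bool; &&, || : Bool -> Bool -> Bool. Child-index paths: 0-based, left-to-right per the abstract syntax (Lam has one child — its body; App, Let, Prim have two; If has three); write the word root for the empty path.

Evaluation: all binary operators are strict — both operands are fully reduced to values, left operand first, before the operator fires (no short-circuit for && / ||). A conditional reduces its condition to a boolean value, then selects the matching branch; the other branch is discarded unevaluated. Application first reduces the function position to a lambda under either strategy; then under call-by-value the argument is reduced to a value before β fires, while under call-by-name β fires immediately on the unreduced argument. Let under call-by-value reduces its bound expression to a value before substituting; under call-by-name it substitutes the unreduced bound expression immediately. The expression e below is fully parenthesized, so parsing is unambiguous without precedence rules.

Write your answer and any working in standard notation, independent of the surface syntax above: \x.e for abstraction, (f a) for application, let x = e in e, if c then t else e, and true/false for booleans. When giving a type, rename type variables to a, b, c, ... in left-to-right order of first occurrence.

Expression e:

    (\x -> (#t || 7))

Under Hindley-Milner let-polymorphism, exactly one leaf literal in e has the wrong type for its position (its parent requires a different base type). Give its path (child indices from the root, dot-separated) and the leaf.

Trace:
  unify Bool ~ Bool
  unify Int ~ Bool
  FAIL: mismatch Int ~ Bool

Answer: 0.1 : 7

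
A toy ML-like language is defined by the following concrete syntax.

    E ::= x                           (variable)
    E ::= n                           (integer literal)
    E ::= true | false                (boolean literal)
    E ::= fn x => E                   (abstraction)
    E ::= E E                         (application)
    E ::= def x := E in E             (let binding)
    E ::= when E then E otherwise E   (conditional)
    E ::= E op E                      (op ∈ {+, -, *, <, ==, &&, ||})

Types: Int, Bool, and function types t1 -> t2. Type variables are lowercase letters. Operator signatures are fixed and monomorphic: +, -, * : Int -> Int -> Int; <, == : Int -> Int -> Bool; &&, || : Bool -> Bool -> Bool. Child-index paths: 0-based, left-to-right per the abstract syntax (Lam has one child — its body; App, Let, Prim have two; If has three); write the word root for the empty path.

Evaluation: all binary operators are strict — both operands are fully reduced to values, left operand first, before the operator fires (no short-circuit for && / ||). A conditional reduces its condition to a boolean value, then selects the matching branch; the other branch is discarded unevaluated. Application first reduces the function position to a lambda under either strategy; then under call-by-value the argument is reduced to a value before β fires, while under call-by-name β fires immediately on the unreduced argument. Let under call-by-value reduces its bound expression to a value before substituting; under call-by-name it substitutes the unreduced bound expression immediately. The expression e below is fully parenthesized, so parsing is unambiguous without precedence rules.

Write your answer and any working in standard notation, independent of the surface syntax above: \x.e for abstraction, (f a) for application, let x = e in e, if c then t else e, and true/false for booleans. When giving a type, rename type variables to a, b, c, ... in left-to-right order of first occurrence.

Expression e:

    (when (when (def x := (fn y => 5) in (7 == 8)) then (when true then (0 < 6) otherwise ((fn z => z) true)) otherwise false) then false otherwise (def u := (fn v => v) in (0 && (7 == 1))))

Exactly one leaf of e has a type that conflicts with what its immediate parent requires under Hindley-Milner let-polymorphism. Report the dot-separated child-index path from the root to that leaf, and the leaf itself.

Trace:
\y._ : a -> Int
let x : forall. a -> Int
  unify Int ~ Int
  unify Int ~ Int
  unify Bool ~ Bool
  unify Bool ~ Bool
  unify Int ~ Int
  unify Int ~ Int
z : b
\z._ : b -> b
  unify b -> b ~ Bool -> c
  unify b ~ Bool
  unify Bool ~ c
_ _ : Bool
  unify Bool ~ Bool
  unify Bool ~ Bool
  unify Bool ~ Bool
v : d
\v._ : d -> d
let u : forall. d -> d
  unify Int ~ Bool
  FAIL: mismatch Int ~ Bool

Answer: 2.1.0 : 0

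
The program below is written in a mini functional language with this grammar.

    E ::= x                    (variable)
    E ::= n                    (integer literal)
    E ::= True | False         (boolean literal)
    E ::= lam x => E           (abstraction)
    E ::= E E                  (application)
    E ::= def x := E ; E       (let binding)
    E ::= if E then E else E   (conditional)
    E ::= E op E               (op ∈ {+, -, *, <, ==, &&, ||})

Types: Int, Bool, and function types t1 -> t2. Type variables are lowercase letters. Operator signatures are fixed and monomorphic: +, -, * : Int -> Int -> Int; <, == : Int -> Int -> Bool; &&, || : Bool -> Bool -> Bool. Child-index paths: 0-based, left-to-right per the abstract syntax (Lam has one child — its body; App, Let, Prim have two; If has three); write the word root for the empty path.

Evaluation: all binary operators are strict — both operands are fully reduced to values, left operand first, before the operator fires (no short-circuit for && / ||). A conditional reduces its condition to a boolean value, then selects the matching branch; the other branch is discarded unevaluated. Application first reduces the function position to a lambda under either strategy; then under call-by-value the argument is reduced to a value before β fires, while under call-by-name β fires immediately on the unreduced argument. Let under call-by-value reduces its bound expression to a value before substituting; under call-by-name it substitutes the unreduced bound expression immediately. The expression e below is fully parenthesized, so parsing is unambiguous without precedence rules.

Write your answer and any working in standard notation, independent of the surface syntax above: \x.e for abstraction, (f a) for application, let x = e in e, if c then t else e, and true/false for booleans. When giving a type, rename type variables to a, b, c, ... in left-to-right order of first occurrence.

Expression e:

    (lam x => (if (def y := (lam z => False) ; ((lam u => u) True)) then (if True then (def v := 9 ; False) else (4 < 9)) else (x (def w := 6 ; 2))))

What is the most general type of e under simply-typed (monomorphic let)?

Answer: (Int -> Bool) -> Bool

Working:
\z._ : b -> Bool
let y : b -> Bool
u : c
\u._ : c -> c
  unify c -> c ~ Bool -> d
  unify c ~ Bool
  unify Bool ~ d
_ _ : Bool
  unify Bool ~ Bool
  unify Bool ~ Bool
let v : Int
  unify Int ~ Int
  unify Int ~ Int
  unify Bool ~ Bool
x : a
let w : Int
  unify a ~ Int -> e
_ _ : e
  unify Bool ~ e
\x._ : (Int -> Bool) -> Bool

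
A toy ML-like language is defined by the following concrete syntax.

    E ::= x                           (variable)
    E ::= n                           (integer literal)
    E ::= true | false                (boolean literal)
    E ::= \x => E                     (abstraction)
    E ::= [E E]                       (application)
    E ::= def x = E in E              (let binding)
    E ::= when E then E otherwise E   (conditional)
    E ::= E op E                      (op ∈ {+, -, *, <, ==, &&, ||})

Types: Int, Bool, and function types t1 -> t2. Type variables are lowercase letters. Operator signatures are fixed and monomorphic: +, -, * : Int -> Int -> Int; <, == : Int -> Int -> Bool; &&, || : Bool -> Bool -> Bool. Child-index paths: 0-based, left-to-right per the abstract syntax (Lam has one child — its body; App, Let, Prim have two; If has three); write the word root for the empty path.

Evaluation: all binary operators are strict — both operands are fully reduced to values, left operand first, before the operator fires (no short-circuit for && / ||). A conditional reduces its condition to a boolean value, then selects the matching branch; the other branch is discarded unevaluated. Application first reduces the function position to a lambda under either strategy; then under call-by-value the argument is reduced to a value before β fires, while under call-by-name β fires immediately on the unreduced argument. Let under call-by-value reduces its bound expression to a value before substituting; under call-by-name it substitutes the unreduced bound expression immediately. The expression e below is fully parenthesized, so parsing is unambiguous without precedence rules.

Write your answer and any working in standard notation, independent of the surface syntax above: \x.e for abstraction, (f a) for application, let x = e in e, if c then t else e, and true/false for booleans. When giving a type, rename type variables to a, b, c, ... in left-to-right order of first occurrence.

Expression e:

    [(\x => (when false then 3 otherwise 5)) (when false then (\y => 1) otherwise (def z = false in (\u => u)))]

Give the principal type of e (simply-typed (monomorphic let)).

Answer: Int

Working:
  unify Bool ~ Bool
  unify Int ~ Int
\x._ : a -> Int
  unify Bool ~ Bool
\y._ : b -> Int
let z : Bool
u : c
\u._ : c -> c
  unify b -> Int ~ c -> c
  unify b ~ c
  unify Int ~ c
  unify a -> Int ~ (Int -> Int) -> d
  unify a ~ Int -> Int
  unify Int ~ d
_ _ : Int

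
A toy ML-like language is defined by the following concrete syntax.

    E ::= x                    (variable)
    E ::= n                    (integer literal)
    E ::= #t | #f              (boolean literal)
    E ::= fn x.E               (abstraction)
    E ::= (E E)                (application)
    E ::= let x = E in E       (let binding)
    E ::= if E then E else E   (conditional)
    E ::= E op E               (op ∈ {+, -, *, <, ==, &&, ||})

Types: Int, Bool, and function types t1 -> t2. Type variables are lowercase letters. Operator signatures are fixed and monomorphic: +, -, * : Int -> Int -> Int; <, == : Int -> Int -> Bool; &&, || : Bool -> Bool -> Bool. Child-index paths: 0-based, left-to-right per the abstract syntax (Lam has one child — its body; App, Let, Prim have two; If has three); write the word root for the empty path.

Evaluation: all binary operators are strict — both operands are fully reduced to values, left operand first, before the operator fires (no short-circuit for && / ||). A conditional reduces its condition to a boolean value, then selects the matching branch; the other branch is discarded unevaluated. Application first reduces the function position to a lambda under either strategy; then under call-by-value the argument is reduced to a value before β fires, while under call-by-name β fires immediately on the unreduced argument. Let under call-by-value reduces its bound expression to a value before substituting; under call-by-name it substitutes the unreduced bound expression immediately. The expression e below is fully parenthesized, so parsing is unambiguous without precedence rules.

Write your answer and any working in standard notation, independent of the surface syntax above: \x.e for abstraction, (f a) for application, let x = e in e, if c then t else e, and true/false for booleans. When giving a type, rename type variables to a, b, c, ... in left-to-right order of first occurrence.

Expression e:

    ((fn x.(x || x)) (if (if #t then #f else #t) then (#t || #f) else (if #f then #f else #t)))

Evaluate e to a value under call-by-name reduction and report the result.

Derivation:
step 0: ((\x.(x || x)) (if (if true then false else true) then (true || false) else (if false then false else true)))
step 1: [beta@root] ((if (if true then false else true) then (true || false) else (if false then false else true)) || (if (if true then false else true) then (true || false) else (if false then false else true)))
step 2: [if@0.0] ((if false then (true || false) else (if false then false else true)) || (if (if true then false else true) then (true || false) else (if false then false else true)))
step 3: [if@0] ((if false then false else true) || (if (if true then false else true) then (true || false) else (if false then false else true)))
step 4: [if@0] (true || (if (if true then false else true) then (true || false) else (if false then false else true)))
step 5: [if@1.0] (true || (if false then (true || false) else (if false then false else true)))
step 6: [if@1] (true || (if false then false else true))
step 7: [if@1] (true || true)
step 8: [delta@root] true

Answer: true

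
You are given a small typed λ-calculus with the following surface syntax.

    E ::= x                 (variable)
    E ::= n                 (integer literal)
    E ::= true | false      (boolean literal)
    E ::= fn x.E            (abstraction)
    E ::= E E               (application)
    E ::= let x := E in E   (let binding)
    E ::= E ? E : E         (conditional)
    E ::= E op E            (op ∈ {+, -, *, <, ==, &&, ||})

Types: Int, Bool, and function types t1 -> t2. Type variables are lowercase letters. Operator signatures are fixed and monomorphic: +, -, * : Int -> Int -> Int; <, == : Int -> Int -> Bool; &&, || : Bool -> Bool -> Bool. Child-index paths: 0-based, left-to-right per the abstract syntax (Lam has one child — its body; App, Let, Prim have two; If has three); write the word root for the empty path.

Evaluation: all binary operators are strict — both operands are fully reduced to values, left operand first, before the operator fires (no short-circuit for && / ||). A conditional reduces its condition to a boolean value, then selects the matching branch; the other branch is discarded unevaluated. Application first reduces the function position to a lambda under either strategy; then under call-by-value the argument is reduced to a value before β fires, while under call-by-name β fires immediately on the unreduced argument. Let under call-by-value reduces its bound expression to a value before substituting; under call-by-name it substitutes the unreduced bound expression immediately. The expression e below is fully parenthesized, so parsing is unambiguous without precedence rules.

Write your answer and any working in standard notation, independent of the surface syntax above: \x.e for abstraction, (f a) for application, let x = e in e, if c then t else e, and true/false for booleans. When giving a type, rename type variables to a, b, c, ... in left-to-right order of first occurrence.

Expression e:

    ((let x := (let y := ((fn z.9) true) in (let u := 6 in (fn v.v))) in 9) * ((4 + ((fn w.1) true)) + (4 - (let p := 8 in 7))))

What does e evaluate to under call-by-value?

Trace:
step 0: ((let x = (let y = ((\z.9) true) in (let u = 6 in (\v.v))) in 9) * ((4 + ((\w.1) true)) + (4 - (let p = 8 in 7))))
step 1: [beta@0.0.0] ((let x = (let y = 9 in (let u = 6 in (\v.v))) in 9) * ((4 + ((\w.1) true)) + (4 - (let p = 8 in 7))))
step 2: [let@0.0] ((let x = (let u = 6 in (\v.v)) in 9) * ((4 + ((\w.1) true)) + (4 - (let p = 8 in 7))))
step 3: [let@0.0] ((let x = (\v.v) in 9) * ((4 + ((\w.1) true)) + (4 - (let p = 8 in 7))))
step 4: [let@0] (9 * ((4 + ((\w.1) true)) + (4 - (let p = 8 in 7))))
step 5: [beta@1.0.1] (9 * ((4 + 1) + (4 - (let p = 8 in 7))))
step 6: [delta@1.0] (9 * (5 + (4 - (let p = 8 in 7))))
step 7: [let@1.1.1] (9 * (5 + (4 - 7)))
step 8: [delta@1.1] (9 * (5 + -3))
step 9: [delta@1] (9 * 2)
step 10: [delta@root] 18

Answer: 18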